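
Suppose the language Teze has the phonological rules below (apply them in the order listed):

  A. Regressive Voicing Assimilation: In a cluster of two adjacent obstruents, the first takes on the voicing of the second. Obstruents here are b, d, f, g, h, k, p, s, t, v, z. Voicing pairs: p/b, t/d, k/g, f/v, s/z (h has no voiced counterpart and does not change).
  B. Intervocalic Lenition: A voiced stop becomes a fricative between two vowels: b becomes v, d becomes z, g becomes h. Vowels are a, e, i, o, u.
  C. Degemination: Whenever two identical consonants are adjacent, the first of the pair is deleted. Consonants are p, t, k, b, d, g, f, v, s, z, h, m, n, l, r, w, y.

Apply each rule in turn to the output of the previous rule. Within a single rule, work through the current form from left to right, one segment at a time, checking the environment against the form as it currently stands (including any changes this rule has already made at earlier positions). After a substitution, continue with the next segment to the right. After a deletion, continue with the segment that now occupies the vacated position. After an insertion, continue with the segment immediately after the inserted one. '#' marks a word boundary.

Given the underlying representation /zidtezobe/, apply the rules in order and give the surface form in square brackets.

A Regressive Voicing Assimilation: [zidtezobe] → [zittezobe]
B Intervocalic Lenition: [zittezobe] → [zittezove]
C Degemination: [zittezove] → [zitezove]

[zitezove]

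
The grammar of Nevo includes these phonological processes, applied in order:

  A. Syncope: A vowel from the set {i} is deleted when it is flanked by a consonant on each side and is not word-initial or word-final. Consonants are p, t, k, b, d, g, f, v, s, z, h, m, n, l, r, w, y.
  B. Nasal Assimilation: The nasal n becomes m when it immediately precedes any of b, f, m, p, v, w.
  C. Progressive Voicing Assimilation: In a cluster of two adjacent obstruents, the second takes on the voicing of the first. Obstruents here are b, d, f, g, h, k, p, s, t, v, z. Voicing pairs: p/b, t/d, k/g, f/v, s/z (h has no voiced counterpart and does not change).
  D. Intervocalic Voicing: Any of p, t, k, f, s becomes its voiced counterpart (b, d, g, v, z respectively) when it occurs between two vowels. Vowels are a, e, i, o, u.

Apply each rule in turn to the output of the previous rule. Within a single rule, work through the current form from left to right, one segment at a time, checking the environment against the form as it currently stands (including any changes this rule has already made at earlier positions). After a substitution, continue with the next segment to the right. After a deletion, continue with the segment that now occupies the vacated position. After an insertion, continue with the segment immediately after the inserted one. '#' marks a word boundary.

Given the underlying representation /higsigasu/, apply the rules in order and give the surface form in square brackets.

[hkskazu]

A Syncope: [higsigasu] → [hgsgasu]
B Nasal Assimilation: no change — [hgsgasu]
C Progressive Voicing Assimilation: [hgsgasu] → [hkskasu]
D Intervocalic Voicing: [hkskasu] → [hkskazu]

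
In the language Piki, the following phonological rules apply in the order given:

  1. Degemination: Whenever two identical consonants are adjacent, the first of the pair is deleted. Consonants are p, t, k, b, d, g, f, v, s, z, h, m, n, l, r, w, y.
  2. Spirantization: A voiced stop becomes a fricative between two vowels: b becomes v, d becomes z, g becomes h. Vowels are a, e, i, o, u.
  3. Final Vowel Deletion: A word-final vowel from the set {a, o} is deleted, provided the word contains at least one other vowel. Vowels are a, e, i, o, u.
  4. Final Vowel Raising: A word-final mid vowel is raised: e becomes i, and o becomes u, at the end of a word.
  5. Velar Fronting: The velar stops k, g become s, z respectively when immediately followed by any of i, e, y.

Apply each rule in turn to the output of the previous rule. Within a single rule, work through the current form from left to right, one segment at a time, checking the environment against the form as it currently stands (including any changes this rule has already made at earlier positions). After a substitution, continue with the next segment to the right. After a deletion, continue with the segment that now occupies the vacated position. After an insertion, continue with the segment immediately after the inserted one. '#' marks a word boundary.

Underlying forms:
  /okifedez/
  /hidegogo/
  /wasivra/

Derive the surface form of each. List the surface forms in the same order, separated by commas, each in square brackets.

[osifezez], [hizehoh], [wasivr]

/okifedez/:
  1 Degemination: no change — [okifedez]
  2 Spirantization: [okifedez] → [okifezez]
  3 Final Vowel Deletion: no change — [okifezez]
  4 Final Vowel Raising: no change — [okifezez]
  5 Velar Fronting: [okifezez] → [osifezez]
/hidegogo/:
  1 Degemination: no change — [hidegogo]
  2 Spirantization: [hidegogo] → [hizehoho]
  3 Final Vowel Deletion: [hizehoho] → [hizehoh]
  4 Final Vowel Raising: no change — [hizehoh]
  5 Velar Fronting: no change — [hizehoh]
/wasivra/:
  1 Degemination: no change — [wasivra]
  2 Spirantization: no change — [wasivra]
  3 Final Vowel Deletion: [wasivra] → [wasivr]
  4 Final Vowel Raising: no change — [wasivr]
  5 Velar Fronting: no change — [wasivr]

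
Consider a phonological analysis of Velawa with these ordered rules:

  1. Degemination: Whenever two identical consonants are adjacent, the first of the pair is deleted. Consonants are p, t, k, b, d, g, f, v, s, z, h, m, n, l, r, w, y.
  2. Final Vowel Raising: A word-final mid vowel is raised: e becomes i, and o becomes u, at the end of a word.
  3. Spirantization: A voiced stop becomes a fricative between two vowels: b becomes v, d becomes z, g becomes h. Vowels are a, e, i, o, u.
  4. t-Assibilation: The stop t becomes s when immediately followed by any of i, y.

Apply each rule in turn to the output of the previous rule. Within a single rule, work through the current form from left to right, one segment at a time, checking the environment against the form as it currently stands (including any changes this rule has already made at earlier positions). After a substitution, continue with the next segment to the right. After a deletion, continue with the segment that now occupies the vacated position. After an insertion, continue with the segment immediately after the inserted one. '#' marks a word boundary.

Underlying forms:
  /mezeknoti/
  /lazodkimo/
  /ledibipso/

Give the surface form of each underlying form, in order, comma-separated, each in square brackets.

[mezeknosi], [lazodkimu], [lezivipsu]

/mezeknoti/:
  1 Degemination: no change — [mezeknoti]
  2 Final Vowel Raising: no change — [mezeknoti]
  3 Spirantization: no change — [mezeknoti]
  4 t-Assibilation: [mezeknoti] → [mezeknosi]
/lazodkimo/:
  1 Degemination: no change — [lazodkimo]
  2 Final Vowel Raising: [lazodkimo] → [lazodkimu]
  3 Spirantization: no change — [lazodkimu]
  4 t-Assibilation: no change — [lazodkimu]
/ledibipso/:
  1 Degemination: no change — [ledibipso]
  2 Final Vowel Raising: [ledibipso] → [ledibipsu]
  3 Spirantization: [ledibipsu] → [lezivipsu]
  4 t-Assibilation: no change — [lezivipsu]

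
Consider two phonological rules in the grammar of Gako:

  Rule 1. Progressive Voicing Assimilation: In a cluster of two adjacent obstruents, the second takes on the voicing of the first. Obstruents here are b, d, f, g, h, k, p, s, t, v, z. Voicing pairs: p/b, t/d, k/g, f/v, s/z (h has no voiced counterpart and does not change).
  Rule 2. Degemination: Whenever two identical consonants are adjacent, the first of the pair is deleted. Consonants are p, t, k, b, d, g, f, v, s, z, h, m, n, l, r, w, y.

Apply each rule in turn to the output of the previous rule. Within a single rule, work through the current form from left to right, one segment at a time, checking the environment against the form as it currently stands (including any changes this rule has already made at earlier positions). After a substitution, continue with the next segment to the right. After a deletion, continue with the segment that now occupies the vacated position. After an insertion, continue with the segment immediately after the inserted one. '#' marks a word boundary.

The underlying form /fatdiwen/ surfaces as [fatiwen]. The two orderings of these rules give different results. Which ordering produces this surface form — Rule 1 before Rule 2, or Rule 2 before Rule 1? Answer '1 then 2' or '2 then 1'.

Order 1 then 2:
  1 Progressive Voicing Assimilation: [fatdiwen] → [fattiwen]
  2 Degemination: [fattiwen] → [fatiwen]
  result: [fatiwen]
Order 2 then 1:
  2 Degemination: no change — [fatdiwen]
  1 Progressive Voicing Assimilation: [fatdiwen] → [fattiwen]
  result: [fattiwen]

1 then 2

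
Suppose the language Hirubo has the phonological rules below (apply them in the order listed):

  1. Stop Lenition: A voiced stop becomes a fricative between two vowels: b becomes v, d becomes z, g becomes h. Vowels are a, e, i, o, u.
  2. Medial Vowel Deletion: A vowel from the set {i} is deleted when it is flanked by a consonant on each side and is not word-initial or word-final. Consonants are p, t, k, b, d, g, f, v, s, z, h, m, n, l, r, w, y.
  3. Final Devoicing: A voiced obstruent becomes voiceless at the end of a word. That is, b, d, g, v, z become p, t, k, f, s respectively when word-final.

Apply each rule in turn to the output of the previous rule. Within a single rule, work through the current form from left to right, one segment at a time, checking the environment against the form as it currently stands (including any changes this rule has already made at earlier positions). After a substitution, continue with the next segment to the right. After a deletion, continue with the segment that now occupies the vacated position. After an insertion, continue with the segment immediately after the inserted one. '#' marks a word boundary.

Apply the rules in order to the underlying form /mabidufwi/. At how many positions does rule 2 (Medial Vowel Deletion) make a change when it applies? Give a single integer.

1

1 Stop Lenition: [mabidufwi] → [mavizufwi]
2 Medial Vowel Deletion: [mavizufwi] → [mavzufwi]
3 Final Devoicing: no change — [mavzufwi]
Rule 2 changed 1 position(s).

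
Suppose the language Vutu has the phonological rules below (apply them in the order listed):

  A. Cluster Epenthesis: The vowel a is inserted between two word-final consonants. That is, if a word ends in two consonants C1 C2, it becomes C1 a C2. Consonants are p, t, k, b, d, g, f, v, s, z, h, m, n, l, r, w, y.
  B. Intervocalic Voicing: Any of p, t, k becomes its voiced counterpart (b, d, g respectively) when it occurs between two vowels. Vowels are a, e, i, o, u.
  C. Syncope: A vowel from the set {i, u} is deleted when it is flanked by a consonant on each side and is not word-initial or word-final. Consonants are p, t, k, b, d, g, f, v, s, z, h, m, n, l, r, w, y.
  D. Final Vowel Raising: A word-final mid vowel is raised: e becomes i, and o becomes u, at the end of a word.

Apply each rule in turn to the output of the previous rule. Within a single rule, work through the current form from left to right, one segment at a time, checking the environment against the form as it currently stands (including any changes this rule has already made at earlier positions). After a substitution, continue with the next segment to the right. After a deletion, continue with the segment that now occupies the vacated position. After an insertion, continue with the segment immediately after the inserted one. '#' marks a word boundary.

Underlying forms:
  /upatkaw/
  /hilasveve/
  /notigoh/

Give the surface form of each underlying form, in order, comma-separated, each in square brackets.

/upatkaw/:
  A Cluster Epenthesis: no change — [upatkaw]
  B Intervocalic Voicing: [upatkaw] → [ubatkaw]
  C Syncope: no change — [ubatkaw]
  D Final Vowel Raising: no change — [ubatkaw]
/hilasveve/:
  A Cluster Epenthesis: no change — [hilasveve]
  B Intervocalic Voicing: no change — [hilasveve]
  C Syncope: [hilasveve] → [hlasveve]
  D Final Vowel Raising: [hlasveve] → [hlasvevi]
/notigoh/:
  A Cluster Epenthesis: no change — [notigoh]
  B Intervocalic Voicing: [notigoh] → [nodigoh]
  C Syncope: [nodigoh] → [nodgoh]
  D Final Vowel Raising: no change — [nodgoh]

[ubatkaw], [hlasvevi], [nodgoh]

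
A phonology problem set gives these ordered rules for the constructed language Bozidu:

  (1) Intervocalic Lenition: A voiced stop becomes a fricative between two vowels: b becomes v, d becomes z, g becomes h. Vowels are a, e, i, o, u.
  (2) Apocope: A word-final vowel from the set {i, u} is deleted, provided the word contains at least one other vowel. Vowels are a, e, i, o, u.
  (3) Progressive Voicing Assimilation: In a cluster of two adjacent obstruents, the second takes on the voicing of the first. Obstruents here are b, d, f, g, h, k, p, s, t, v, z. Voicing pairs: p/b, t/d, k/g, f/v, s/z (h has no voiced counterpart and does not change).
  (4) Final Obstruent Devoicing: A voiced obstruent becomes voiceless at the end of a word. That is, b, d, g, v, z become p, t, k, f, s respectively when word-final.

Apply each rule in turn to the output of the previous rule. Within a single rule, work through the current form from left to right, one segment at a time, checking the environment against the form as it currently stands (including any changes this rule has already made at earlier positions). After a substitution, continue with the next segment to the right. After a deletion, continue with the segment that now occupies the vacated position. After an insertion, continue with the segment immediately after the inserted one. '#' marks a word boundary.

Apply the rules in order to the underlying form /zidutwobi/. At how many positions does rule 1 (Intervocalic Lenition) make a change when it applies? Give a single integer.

2

(1) Intervocalic Lenition: [zidutwobi] → [zizutwovi]
(2) Apocope: [zizutwovi] → [zizutwov]
(3) Progressive Voicing Assimilation: no change — [zizutwov]
(4) Final Obstruent Devoicing: [zizutwov] → [zizutwof]
Rule 1 changed 2 position(s).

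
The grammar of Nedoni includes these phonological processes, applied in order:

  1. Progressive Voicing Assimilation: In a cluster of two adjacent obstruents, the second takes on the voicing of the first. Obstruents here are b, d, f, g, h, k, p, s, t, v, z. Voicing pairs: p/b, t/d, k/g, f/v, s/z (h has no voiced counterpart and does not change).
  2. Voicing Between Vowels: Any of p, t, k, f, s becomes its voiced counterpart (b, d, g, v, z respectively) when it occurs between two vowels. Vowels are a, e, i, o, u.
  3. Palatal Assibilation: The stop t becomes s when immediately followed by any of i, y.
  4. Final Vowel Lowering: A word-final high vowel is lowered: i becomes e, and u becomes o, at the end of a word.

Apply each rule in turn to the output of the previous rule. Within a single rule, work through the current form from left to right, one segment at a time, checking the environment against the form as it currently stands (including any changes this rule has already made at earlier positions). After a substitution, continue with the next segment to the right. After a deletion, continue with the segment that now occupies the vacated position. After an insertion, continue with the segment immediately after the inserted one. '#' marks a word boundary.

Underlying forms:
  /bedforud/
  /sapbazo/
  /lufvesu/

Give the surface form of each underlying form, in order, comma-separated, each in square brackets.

/bedforud/:
  1 Progressive Voicing Assimilation: [bedforud] → [bedvorud]
  2 Voicing Between Vowels: no change — [bedvorud]
  3 Palatal Assibilation: no change — [bedvorud]
  4 Final Vowel Lowering: no change — [bedvorud]
/sapbazo/:
  1 Progressive Voicing Assimilation: [sapbazo] → [sappazo]
  2 Voicing Between Vowels: no change — [sappazo]
  3 Palatal Assibilation: no change — [sappazo]
  4 Final Vowel Lowering: no change — [sappazo]
/lufvesu/:
  1 Progressive Voicing Assimilation: [lufvesu] → [luffesu]
  2 Voicing Between Vowels: [luffesu] → [luffezu]
  3 Palatal Assibilation: no change — [luffezu]
  4 Final Vowel Lowering: [luffezu] → [luffezo]

[bedvorud], [sappazo], [luffezo]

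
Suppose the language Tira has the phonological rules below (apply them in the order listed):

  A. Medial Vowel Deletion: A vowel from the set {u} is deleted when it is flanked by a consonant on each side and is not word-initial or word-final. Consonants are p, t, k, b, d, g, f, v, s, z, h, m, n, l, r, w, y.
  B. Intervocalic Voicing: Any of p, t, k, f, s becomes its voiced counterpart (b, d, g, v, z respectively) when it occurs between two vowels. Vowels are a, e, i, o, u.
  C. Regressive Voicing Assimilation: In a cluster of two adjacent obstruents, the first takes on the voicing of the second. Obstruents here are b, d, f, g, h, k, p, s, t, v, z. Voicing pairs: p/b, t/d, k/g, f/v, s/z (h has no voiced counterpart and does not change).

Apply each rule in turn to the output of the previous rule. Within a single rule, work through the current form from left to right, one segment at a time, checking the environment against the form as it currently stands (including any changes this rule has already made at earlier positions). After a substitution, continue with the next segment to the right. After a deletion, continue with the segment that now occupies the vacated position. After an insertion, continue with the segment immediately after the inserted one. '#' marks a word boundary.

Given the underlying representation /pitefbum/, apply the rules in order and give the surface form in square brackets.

A Medial Vowel Deletion: [pitefbum] → [pitefbm]
B Intervocalic Voicing: [pitefbm] → [pidefbm]
C Regressive Voicing Assimilation: [pidefbm] → [pidevbm]

[pidevbm]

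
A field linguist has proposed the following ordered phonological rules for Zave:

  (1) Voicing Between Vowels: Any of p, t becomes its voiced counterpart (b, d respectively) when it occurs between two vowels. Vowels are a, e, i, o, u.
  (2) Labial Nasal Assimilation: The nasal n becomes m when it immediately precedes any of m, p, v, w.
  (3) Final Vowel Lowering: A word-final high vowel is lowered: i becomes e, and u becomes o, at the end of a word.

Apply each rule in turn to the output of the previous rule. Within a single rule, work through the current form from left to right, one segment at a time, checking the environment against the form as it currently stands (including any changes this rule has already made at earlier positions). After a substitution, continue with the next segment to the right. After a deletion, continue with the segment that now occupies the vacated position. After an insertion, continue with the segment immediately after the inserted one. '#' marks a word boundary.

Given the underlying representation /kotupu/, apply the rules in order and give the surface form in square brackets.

(1) Voicing Between Vowels: [kotupu] → [kodubu]
(2) Labial Nasal Assimilation: no change — [kodubu]
(3) Final Vowel Lowering: [kodubu] → [kodubo]

[kodubo]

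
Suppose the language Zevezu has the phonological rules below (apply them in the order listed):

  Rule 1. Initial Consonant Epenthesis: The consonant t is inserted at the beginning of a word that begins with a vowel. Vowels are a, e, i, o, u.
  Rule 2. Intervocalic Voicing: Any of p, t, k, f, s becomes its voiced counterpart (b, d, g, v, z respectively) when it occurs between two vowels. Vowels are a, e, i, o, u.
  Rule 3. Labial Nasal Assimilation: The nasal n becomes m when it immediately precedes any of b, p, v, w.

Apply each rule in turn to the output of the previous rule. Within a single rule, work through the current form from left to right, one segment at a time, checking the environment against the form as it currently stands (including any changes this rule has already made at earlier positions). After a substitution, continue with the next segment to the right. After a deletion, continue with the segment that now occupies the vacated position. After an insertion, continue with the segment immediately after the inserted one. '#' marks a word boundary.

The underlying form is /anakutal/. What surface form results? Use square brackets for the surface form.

Rule 1 Initial Consonant Epenthesis: [anakutal] → [tanakutal]
Rule 2 Intervocalic Voicing: [tanakutal] → [tanagudal]
Rule 3 Labial Nasal Assimilation: no change — [tanagudal]

[tanagudal]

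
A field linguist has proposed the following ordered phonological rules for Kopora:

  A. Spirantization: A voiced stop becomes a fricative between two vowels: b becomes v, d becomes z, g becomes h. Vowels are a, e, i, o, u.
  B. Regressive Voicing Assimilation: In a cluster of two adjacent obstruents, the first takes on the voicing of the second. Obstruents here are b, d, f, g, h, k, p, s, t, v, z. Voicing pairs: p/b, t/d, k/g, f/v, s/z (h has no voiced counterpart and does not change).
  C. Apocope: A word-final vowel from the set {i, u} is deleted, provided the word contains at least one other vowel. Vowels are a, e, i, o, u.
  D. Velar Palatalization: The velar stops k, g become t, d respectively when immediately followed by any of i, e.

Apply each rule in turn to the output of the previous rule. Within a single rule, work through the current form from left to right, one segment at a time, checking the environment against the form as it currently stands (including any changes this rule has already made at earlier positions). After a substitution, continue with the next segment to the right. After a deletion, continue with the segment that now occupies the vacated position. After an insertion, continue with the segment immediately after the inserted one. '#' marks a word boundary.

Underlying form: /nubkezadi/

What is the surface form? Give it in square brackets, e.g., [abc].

A Spirantization: [nubkezadi] → [nubkezazi]
B Regressive Voicing Assimilation: [nubkezazi] → [nupkezazi]
C Apocope: [nupkezazi] → [nupkezaz]
D Velar Palatalization: [nupkezaz] → [nuptezaz]

[nuptezaz]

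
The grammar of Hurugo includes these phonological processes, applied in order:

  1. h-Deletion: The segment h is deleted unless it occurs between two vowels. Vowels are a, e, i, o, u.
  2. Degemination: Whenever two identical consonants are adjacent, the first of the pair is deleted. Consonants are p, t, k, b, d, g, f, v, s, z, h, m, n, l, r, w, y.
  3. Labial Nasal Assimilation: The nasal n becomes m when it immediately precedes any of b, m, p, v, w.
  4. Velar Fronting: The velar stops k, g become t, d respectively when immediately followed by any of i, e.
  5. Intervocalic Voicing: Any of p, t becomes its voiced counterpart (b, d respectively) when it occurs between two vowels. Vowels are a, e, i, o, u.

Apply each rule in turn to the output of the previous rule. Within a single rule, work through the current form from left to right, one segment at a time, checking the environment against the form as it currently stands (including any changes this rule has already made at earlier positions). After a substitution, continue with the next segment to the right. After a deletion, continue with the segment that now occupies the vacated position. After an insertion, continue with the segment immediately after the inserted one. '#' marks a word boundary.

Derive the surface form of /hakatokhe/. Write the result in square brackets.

1 h-Deletion: [hakatokhe] → [akatoke]
2 Degemination: no change — [akatoke]
3 Labial Nasal Assimilation: no change — [akatoke]
4 Velar Fronting: [akatoke] → [akatote]
5 Intervocalic Voicing: [akatote] → [akadode]

[akadode]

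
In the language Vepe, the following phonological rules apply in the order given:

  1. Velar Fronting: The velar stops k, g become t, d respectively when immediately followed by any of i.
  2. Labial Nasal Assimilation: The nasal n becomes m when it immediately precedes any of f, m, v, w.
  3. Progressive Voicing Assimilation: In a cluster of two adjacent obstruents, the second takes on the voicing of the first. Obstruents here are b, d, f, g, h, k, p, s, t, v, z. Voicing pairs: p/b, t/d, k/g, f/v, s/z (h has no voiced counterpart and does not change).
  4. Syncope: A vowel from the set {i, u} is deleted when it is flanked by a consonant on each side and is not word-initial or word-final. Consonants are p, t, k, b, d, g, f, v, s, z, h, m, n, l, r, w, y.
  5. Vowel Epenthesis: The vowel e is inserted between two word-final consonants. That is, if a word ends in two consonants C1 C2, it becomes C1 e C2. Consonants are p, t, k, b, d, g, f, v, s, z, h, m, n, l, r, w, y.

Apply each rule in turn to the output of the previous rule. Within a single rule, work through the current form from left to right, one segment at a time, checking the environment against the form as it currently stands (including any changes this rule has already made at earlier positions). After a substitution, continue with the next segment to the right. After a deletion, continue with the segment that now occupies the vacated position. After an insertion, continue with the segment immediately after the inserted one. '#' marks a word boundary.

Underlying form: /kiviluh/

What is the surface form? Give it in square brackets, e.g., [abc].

1 Velar Fronting: [kiviluh] → [tiviluh]
2 Labial Nasal Assimilation: no change — [tiviluh]
3 Progressive Voicing Assimilation: no change — [tiviluh]
4 Syncope: [tiviluh] → [tvlh]
5 Vowel Epenthesis: [tvlh] → [tvleh]

[tvleh]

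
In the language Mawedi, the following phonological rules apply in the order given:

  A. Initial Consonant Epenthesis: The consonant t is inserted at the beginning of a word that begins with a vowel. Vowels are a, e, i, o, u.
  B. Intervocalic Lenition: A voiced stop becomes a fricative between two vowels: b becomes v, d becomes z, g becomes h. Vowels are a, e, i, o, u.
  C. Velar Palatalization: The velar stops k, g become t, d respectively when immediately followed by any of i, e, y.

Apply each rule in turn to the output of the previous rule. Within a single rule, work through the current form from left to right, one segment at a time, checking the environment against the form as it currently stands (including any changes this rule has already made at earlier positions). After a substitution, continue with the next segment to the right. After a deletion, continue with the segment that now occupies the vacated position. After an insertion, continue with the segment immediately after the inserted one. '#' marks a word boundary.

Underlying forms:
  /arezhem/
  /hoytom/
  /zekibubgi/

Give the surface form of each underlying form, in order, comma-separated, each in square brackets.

/arezhem/:
  A Initial Consonant Epenthesis: [arezhem] → [tarezhem]
  B Intervocalic Lenition: no change — [tarezhem]
  C Velar Palatalization: no change — [tarezhem]
/hoytom/:
  A Initial Consonant Epenthesis: no change — [hoytom]
  B Intervocalic Lenition: no change — [hoytom]
  C Velar Palatalization: no change — [hoytom]
/zekibubgi/:
  A Initial Consonant Epenthesis: no change — [zekibubgi]
  B Intervocalic Lenition: [zekibubgi] → [zekivubgi]
  C Velar Palatalization: [zekivubgi] → [zetivubdi]

[tarezhem], [hoytom], [zetivubdi]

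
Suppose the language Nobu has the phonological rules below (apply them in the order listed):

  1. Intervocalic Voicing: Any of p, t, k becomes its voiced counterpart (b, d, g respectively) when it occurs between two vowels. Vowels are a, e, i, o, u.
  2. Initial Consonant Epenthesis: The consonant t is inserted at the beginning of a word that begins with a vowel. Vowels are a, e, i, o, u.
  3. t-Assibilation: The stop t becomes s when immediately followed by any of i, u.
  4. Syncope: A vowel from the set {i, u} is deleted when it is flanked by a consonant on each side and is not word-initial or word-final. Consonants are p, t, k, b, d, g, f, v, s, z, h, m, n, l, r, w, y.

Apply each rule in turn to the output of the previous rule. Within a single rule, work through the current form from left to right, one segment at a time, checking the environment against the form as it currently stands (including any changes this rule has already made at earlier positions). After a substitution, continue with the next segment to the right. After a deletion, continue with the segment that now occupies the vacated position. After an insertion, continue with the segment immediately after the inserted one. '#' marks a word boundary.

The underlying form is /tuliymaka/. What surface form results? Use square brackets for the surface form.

[slymaga]

1 Intervocalic Voicing: [tuliymaka] → [tuliymaga]
2 Initial Consonant Epenthesis: no change — [tuliymaga]
3 t-Assibilation: [tuliymaga] → [suliymaga]
4 Syncope: [suliymaga] → [slymaga]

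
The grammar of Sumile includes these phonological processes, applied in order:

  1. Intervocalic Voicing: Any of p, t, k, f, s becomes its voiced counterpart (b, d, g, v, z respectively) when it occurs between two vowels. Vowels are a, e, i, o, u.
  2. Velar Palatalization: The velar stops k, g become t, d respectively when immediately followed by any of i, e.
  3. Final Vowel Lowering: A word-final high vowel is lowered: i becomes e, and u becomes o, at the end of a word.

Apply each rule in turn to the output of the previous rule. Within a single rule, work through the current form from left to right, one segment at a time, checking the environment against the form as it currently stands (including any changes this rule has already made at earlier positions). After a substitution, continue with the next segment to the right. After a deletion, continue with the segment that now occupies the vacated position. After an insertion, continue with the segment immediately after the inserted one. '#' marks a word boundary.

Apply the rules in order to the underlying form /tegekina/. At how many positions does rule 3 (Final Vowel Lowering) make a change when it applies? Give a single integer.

0

1 Intervocalic Voicing: [tegekina] → [tegegina]
2 Velar Palatalization: [tegegina] → [tededina]
3 Final Vowel Lowering: no change — [tededina]
Rule 3 changed 0 position(s).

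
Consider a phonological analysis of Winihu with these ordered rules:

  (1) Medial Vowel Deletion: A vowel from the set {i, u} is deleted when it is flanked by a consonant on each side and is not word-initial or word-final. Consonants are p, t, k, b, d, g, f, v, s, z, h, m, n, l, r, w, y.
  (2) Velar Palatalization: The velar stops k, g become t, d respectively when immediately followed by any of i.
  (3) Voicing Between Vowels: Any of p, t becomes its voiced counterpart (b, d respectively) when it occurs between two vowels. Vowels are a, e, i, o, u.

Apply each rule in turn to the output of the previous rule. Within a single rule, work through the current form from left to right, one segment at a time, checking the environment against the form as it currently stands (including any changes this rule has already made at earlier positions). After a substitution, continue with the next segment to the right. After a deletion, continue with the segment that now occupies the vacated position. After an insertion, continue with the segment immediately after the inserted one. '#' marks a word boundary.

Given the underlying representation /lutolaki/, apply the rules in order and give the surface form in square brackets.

[ltoladi]

(1) Medial Vowel Deletion: [lutolaki] → [ltolaki]
(2) Velar Palatalization: [ltolaki] → [ltolati]
(3) Voicing Between Vowels: [ltolati] → [ltoladi]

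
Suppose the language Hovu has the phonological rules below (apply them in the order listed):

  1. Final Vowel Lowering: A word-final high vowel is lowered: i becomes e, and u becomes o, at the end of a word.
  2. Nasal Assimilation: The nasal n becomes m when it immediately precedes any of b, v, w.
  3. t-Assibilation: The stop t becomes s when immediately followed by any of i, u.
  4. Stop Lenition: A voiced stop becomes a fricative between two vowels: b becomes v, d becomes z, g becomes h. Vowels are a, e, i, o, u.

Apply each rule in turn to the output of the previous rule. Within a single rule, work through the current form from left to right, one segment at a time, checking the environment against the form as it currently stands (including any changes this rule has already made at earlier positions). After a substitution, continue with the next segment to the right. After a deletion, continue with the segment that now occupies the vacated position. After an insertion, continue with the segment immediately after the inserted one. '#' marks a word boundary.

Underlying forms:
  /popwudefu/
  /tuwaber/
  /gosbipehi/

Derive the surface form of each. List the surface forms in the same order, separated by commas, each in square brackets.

[popwuzefo], [suwaver], [gosbipehe]

/popwudefu/:
  1 Final Vowel Lowering: [popwudefu] → [popwudefo]
  2 Nasal Assimilation: no change — [popwudefo]
  3 t-Assibilation: no change — [popwudefo]
  4 Stop Lenition: [popwudefo] → [popwuzefo]
/tuwaber/:
  1 Final Vowel Lowering: no change — [tuwaber]
  2 Nasal Assimilation: no change — [tuwaber]
  3 t-Assibilation: [tuwaber] → [suwaber]
  4 Stop Lenition: [suwaber] → [suwaver]
/gosbipehi/:
  1 Final Vowel Lowering: [gosbipehi] → [gosbipehe]
  2 Nasal Assimilation: no change — [gosbipehe]
  3 t-Assibilation: no change — [gosbipehe]
  4 Stop Lenition: no change — [gosbipehe]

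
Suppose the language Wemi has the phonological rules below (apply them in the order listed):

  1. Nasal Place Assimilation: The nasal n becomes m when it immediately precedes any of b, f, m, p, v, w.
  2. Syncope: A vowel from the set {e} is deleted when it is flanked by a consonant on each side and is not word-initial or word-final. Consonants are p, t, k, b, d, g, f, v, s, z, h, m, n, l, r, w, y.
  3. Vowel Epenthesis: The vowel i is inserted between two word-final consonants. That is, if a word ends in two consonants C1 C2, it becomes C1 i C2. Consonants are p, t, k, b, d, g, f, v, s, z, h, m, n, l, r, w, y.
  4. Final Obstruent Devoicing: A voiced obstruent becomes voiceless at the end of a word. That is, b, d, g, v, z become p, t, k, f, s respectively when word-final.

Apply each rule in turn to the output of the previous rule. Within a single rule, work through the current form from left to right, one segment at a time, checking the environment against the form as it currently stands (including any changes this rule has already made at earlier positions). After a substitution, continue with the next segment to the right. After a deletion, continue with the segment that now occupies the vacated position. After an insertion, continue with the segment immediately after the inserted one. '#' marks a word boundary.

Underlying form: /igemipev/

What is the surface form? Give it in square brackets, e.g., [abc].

1 Nasal Place Assimilation: no change — [igemipev]
2 Syncope: [igemipev] → [igmipv]
3 Vowel Epenthesis: [igmipv] → [igmipiv]
4 Final Obstruent Devoicing: [igmipiv] → [igmipif]

[igmipif]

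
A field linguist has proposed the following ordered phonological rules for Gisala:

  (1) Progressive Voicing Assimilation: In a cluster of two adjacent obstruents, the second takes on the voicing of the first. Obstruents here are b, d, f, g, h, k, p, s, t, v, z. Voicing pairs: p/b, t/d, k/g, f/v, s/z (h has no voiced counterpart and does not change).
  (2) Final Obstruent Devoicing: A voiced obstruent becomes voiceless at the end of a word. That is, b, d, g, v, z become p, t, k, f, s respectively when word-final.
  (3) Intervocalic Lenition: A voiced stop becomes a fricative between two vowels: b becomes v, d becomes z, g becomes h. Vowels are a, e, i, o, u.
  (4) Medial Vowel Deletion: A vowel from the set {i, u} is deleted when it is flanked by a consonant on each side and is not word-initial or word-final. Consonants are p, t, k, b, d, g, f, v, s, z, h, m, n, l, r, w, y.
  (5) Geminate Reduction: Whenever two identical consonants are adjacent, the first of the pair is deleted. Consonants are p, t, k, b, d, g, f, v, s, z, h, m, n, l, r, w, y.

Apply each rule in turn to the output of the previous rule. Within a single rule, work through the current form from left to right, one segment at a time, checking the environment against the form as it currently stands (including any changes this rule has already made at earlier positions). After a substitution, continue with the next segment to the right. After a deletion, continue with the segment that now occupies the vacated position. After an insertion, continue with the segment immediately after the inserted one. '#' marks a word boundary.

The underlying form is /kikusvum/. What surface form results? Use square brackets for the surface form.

(1) Progressive Voicing Assimilation: [kikusvum] → [kikusfum]
(2) Final Obstruent Devoicing: no change — [kikusfum]
(3) Intervocalic Lenition: no change — [kikusfum]
(4) Medial Vowel Deletion: [kikusfum] → [kksfm]
(5) Geminate Reduction: [kksfm] → [ksfm]

[ksfm]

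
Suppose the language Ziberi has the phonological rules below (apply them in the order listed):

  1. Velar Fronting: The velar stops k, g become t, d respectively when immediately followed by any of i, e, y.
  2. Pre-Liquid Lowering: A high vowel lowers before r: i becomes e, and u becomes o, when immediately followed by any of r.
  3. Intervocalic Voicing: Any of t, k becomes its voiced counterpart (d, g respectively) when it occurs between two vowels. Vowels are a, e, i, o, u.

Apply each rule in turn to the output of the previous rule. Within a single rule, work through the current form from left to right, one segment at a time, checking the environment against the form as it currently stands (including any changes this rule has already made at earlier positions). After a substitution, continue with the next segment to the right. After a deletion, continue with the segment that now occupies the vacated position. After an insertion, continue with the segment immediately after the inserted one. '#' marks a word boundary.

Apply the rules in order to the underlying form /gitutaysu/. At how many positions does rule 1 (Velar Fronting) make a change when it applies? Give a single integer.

1

1 Velar Fronting: [gitutaysu] → [ditutaysu]
2 Pre-Liquid Lowering: no change — [ditutaysu]
3 Intervocalic Voicing: [ditutaysu] → [didudaysu]
Rule 1 changed 1 position(s).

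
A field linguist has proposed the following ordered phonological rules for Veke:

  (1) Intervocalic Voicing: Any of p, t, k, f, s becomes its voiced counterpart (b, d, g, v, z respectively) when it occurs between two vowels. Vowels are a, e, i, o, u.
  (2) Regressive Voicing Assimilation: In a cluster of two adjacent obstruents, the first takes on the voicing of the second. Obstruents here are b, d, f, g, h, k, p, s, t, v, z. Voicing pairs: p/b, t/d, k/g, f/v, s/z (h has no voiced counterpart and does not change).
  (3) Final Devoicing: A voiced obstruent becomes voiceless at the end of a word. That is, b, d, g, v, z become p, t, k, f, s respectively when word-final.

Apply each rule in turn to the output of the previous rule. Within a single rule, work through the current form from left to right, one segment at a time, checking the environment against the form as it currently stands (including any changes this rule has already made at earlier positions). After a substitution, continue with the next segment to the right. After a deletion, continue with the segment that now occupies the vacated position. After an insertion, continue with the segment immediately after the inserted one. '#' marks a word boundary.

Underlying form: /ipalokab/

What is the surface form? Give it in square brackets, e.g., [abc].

[ibalogap]

(1) Intervocalic Voicing: [ipalokab] → [ibalogab]
(2) Regressive Voicing Assimilation: no change — [ibalogab]
(3) Final Devoicing: [ibalogab] → [ibalogap]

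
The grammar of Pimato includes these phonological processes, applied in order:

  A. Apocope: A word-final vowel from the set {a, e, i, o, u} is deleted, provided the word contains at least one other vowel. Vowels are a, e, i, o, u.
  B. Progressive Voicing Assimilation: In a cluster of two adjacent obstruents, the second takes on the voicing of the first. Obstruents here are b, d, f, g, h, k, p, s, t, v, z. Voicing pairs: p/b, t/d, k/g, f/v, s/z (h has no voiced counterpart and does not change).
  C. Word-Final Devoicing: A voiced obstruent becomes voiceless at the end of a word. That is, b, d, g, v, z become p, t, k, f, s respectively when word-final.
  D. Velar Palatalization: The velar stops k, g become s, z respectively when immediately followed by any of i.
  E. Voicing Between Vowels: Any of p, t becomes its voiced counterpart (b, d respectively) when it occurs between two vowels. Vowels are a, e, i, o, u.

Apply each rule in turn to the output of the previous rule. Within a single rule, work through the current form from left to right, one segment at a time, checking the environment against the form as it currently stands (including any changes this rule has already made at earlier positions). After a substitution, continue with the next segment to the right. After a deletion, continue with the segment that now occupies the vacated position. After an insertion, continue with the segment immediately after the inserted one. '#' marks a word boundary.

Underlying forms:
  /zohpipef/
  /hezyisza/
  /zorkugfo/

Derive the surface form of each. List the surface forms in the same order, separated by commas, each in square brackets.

/zohpipef/:
  A Apocope: no change — [zohpipef]
  B Progressive Voicing Assimilation: no change — [zohpipef]
  C Word-Final Devoicing: no change — [zohpipef]
  D Velar Palatalization: no change — [zohpipef]
  E Voicing Between Vowels: [zohpipef] → [zohpibef]
/hezyisza/:
  A Apocope: [hezyisza] → [hezyisz]
  B Progressive Voicing Assimilation: [hezyisz] → [hezyiss]
  C Word-Final Devoicing: no change — [hezyiss]
  D Velar Palatalization: no change — [hezyiss]
  E Voicing Between Vowels: no change — [hezyiss]
/zorkugfo/:
  A Apocope: [zorkugfo] → [zorkugf]
  B Progressive Voicing Assimilation: [zorkugf] → [zorkugv]
  C Word-Final Devoicing: [zorkugv] → [zorkugf]
  D Velar Palatalization: no change — [zorkugf]
  E Voicing Between Vowels: no change — [zorkugf]

[zohpibef], [hezyiss], [zorkugf]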